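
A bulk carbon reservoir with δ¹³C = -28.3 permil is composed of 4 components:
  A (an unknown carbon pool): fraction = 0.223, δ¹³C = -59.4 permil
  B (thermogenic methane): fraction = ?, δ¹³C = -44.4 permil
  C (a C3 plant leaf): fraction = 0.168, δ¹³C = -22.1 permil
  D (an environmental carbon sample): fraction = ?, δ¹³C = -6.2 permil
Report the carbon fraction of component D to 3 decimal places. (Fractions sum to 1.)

Let f_D and f_B be the unknown fractions; fractions sum to 1 so f_D + f_B = 0.609.
Mass balance: Σ fᵢ·δᵢ = δ_bulk ⇒ f_D·(-6.2) + f_B·(-44.4) = -28.3 − (-16.959) = -11.341
Substitute f_B = 0.609 − f_D:
f_D·(-6.2 − -44.4) = -11.341 − 0.609×(-44.4) = 15.699
f_D = 15.699 / 38.2 = 0.4110

0.411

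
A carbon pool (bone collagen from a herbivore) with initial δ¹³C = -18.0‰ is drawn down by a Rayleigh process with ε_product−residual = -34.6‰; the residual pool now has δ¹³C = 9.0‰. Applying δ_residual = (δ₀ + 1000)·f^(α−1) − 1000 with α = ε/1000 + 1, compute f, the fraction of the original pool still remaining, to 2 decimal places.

0.46

α − 1 = ε/1000 = -0.0346
(δ_res + 1000)/(δ₀ + 1000) = (9.0 + 1000)/(-18.0 + 1000) = 1009.0/982.0 = 1.027495
f = 1.027495^(1/-0.0346) = exp(ln(1.027495)/-0.0346) = exp(0.02712/-0.0346)
f = exp(-0.7839) = 0.4566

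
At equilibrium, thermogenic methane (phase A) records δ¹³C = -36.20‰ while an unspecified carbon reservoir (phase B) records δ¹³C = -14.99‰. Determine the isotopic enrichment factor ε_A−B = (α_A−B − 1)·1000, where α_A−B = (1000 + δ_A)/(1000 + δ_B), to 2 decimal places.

-21.53‰

α_A−B = (1000 + -36.20) / (1000 + -14.99) = 963.80 / 985.01 = 0.978467
ε_A−B = (0.978467 − 1) × 1000 = -21.533‰
(The approximation ε ≈ δ_A − δ_B would give -21.21‰.)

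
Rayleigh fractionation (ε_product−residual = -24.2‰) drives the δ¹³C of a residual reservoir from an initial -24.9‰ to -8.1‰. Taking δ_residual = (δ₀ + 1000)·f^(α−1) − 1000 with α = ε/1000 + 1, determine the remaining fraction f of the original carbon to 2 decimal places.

0.49

α − 1 = ε/1000 = -0.0242
(δ_res + 1000)/(δ₀ + 1000) = (-8.1 + 1000)/(-24.9 + 1000) = 991.9/975.1 = 1.017229
f = 1.017229^(1/-0.0242) = exp(ln(1.017229)/-0.0242) = exp(0.01708/-0.0242)
f = exp(-0.7059) = 0.4937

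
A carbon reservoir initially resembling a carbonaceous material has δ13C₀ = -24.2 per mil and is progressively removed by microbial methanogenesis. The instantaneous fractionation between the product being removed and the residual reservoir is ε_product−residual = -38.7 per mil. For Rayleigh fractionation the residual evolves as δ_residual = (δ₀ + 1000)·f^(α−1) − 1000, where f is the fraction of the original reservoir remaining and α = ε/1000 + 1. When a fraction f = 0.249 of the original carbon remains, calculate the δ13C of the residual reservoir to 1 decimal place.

29.7 per mil

Rayleigh residual: δ_res = (δ₀ + 1000)·f^(α−1) − 1000
α = ε/1000 + 1 = 0.96130, so α − 1 = -0.03870
f^(α−1) = 0.249^(-0.03870) = 1.055278
δ_res = (-24.2 + 1000) × 1.055278 − 1000 = 1029.741 − 1000 = 29.74 per mil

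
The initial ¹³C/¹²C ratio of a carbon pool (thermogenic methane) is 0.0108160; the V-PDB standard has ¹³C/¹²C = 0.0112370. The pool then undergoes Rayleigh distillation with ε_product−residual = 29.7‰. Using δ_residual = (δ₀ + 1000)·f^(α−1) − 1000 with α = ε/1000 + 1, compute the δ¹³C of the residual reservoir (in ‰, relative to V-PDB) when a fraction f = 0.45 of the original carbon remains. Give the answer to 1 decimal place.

-60.0‰

δ₀ = (0.0108160/0.0112370 − 1)×1000 = (0.962534 − 1)×1000 = -37.466‰
α − 1 = ε/1000 = 0.0297
f^(α−1) = 0.45^(0.0297) = 0.976563
δ_res = (-37.466 + 1000) × 0.976563 − 1000 = 939.976 − 1000 = -60.02‰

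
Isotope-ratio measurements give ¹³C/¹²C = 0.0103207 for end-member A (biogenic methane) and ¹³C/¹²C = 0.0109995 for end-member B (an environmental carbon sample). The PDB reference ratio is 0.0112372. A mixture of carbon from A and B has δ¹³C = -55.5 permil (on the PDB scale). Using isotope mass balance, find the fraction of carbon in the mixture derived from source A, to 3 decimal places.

δ_A = (0.0103207/0.0112372 − 1)×1000 = (0.918441 − 1)×1000 = -81.559 permil
δ_B = (0.0109995/0.0112372 − 1)×1000 = (0.978847 − 1)×1000 = -21.153 permil
f_A = (δ_mix − δ_B)/(δ_A − δ_B) = (-55.5 − (-21.153))/(-81.559 − (-21.153))
f_A = -34.347 / -60.407 = 0.5686

0.569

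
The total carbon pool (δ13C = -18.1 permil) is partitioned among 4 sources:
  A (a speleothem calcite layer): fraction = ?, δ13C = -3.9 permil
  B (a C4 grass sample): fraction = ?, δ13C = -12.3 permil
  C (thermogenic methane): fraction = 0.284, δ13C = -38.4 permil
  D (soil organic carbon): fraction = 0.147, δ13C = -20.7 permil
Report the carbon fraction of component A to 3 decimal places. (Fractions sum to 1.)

0.339

Let f_A and f_B be the unknown fractions; fractions sum to 1 so f_A + f_B = 0.569.
Mass balance: Σ fᵢ·δᵢ = δ_bulk ⇒ f_A·(-3.9) + f_B·(-12.3) = -18.1 − (-13.948) = -4.152
Substitute f_B = 0.569 − f_A:
f_A·(-3.9 − -12.3) = -4.152 − 0.569×(-12.3) = 2.847
f_A = 2.847 / 8.4 = 0.3390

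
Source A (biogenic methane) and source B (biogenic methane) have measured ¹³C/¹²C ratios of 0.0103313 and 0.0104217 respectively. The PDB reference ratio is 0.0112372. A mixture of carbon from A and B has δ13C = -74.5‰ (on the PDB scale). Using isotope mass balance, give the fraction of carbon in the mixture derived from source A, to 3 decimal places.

0.240

δ_A = (0.0103313/0.0112372 − 1)×1000 = (0.919384 − 1)×1000 = -80.616‰
δ_B = (0.0104217/0.0112372 − 1)×1000 = (0.927429 − 1)×1000 = -72.571‰
f_A = (δ_mix − δ_B)/(δ_A − δ_B) = (-74.5 − (-72.571))/(-80.616 − (-72.571))
f_A = -1.929 / -8.045 = 0.2397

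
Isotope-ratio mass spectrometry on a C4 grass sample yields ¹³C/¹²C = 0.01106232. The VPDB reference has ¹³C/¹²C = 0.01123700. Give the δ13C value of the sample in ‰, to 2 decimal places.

δ13C = (R_sample / R_standard − 1) × 1000
R_sample / R_standard = 0.01106232 / 0.01123700 = 0.984455
δ13C = (0.984455 − 1) × 1000 = -15.545‰

-15.55‰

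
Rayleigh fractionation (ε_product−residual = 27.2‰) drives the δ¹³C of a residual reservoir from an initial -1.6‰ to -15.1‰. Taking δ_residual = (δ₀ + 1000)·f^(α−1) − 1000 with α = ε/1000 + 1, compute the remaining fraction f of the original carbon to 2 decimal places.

α − 1 = ε/1000 = 0.0272
(δ_res + 1000)/(δ₀ + 1000) = (-15.1 + 1000)/(-1.6 + 1000) = 984.9/998.4 = 0.986478
f = 0.986478^(1/0.0272) = exp(ln(0.986478)/0.0272) = exp(-0.01361/0.0272)
f = exp(-0.5005) = 0.6062

0.61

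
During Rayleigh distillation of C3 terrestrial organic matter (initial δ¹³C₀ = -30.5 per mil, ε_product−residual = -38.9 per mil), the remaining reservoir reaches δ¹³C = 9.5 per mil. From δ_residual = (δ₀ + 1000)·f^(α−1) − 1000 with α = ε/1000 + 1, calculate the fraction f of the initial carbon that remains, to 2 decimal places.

0.35

α − 1 = ε/1000 = -0.0389
(δ_res + 1000)/(δ₀ + 1000) = (9.5 + 1000)/(-30.5 + 1000) = 1009.5/969.5 = 1.041258
f = 1.041258^(1/-0.0389) = exp(ln(1.041258)/-0.0389) = exp(0.04043/-0.0389)
f = exp(-1.0393) = 0.3537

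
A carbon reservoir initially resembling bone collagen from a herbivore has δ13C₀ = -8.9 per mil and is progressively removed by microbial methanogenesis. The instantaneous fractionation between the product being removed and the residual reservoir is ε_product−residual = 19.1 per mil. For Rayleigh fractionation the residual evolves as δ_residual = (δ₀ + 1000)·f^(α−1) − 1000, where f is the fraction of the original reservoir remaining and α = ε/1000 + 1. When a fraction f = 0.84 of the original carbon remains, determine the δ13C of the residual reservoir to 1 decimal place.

-12.2 per mil

Rayleigh residual: δ_res = (δ₀ + 1000)·f^(α−1) − 1000
α = ε/1000 + 1 = 1.01910, so α − 1 = 0.01910
f^(α−1) = 0.84^(0.01910) = 0.996675
δ_res = (-8.9 + 1000) × 0.996675 − 1000 = 987.805 − 1000 = -12.20 per mil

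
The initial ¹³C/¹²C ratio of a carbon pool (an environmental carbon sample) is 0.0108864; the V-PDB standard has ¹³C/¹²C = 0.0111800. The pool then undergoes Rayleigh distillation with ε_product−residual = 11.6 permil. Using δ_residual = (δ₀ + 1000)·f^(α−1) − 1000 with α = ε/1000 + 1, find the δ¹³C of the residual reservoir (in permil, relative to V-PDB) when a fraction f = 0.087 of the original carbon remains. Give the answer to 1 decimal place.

-53.5 permil

δ₀ = (0.0108864/0.0111800 − 1)×1000 = (0.973739 − 1)×1000 = -26.261 permil
α − 1 = ε/1000 = 0.0116
f^(α−1) = 0.087^(0.0116) = 0.972072
δ_res = (-26.261 + 1000) × 0.972072 − 1000 = 946.544 − 1000 = -53.46 permil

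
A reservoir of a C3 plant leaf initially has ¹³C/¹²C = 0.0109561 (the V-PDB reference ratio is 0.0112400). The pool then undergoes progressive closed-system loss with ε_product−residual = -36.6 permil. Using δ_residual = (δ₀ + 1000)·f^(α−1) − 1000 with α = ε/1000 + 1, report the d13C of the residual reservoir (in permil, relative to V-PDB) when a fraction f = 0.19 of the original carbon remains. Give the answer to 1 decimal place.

35.8 permil

δ₀ = (0.0109561/0.0112400 − 1)×1000 = (0.974742 − 1)×1000 = -25.258 permil
α − 1 = ε/1000 = -0.0366
f^(α−1) = 0.19^(-0.0366) = 1.062668
δ_res = (-25.258 + 1000) × 1.062668 − 1000 = 1035.827 − 1000 = 35.83 permil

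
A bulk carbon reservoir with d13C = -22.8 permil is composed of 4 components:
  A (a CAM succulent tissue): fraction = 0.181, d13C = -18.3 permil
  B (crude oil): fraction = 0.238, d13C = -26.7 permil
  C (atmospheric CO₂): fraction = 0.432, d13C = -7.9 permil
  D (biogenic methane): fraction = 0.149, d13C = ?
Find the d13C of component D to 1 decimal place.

Isotope mass balance: δ_bulk = Σ fᵢ·δᵢ.
-22.8 = 0.181×(-18.3) + 0.238×(-26.7) + 0.432×(-7.9) + 0.149×δ_D
0.149·δ_D = -22.8 − (-13.080) = -9.720
δ_D = -9.720 / 0.149 = -65.24 permil

-65.2 permil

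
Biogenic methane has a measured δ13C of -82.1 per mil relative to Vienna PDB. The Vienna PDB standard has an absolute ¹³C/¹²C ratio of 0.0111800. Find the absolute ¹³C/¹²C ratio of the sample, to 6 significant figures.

R_sample = R_standard × (δ13C/1000 + 1)
R_sample = 0.0111800 × (-82.1/1000 + 1) = 0.0111800 × 0.917900
R_sample = 0.0102621

0.0102621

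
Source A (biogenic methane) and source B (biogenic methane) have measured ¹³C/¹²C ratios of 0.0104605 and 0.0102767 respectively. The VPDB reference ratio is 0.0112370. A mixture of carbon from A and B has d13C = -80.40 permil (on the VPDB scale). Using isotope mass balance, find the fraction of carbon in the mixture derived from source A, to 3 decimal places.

δ_A = (0.0104605/0.0112370 − 1)×1000 = (0.930898 − 1)×1000 = -69.102 permil
δ_B = (0.0102767/0.0112370 − 1)×1000 = (0.914541 − 1)×1000 = -85.459 permil
f_A = (δ_mix − δ_B)/(δ_A − δ_B) = (-80.40 − (-85.459))/(-69.102 − (-85.459))
f_A = 5.059 / 16.357 = 0.3093

0.309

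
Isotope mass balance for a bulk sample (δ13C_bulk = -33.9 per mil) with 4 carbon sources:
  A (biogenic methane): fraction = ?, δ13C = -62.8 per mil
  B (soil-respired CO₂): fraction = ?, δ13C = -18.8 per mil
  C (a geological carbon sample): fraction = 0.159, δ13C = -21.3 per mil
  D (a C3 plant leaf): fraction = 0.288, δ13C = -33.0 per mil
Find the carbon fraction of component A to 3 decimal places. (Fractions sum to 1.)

0.241

Let f_A and f_B be the unknown fractions; fractions sum to 1 so f_A + f_B = 0.553.
Mass balance: Σ fᵢ·δᵢ = δ_bulk ⇒ f_A·(-62.8) + f_B·(-18.8) = -33.9 − (-12.891) = -21.009
Substitute f_B = 0.553 − f_A:
f_A·(-62.8 − -18.8) = -21.009 − 0.553×(-18.8) = -10.613
f_A = -10.613 / -44.0 = 0.2412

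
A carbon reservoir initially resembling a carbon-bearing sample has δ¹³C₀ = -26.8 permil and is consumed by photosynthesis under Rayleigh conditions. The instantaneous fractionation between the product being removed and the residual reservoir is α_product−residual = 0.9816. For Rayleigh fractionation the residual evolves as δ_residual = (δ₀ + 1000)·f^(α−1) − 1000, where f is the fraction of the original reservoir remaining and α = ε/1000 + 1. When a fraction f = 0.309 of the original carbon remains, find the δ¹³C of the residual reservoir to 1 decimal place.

-5.5 permil

Rayleigh residual: δ_res = (δ₀ + 1000)·f^(α−1) − 1000
α − 1 = -0.01840
f^(α−1) = 0.309^(-0.01840) = 1.021844
δ_res = (-26.8 + 1000) × 1.021844 − 1000 = 994.459 − 1000 = -5.54 permil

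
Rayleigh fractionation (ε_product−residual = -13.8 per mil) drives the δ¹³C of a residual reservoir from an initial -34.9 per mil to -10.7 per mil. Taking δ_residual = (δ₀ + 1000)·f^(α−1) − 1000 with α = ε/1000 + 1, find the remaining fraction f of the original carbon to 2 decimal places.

α − 1 = ε/1000 = -0.0138
(δ_res + 1000)/(δ₀ + 1000) = (-10.7 + 1000)/(-34.9 + 1000) = 989.3/965.1 = 1.025075
f = 1.025075^(1/-0.0138) = exp(ln(1.025075)/-0.0138) = exp(0.02477/-0.0138)
f = exp(-1.7946) = 0.1662

0.17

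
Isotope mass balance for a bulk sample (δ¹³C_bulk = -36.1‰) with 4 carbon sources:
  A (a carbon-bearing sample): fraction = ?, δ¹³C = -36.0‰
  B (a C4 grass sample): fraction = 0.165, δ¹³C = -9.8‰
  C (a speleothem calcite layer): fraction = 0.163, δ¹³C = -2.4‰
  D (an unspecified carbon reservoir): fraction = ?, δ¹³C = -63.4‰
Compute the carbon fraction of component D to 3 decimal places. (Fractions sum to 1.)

Let f_D and f_A be the unknown fractions; fractions sum to 1 so f_D + f_A = 0.672.
Mass balance: Σ fᵢ·δᵢ = δ_bulk ⇒ f_D·(-63.4) + f_A·(-36.0) = -36.1 − (-2.008) = -34.092
Substitute f_A = 0.672 − f_D:
f_D·(-63.4 − -36.0) = -34.092 − 0.672×(-36.0) = -9.900
f_D = -9.900 / -27.4 = 0.3613

0.361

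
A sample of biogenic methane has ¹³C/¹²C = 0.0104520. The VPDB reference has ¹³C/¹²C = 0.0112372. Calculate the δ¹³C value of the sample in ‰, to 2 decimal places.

δ¹³C = (R_sample / R_standard − 1) × 1000
R_sample / R_standard = 0.0104520 / 0.0112372 = 0.930125
δ¹³C = (0.930125 − 1) × 1000 = -69.875‰

-69.88‰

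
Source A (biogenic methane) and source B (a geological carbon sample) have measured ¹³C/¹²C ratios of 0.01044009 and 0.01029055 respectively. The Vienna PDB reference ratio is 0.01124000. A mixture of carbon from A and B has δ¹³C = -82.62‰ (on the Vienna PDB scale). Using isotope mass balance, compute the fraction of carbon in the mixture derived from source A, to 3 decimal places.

δ_A = (0.01044009/0.01124000 − 1)×1000 = (0.928834 − 1)×1000 = -71.166‰
δ_B = (0.01029055/0.01124000 − 1)×1000 = (0.915529 − 1)×1000 = -84.471‰
f_A = (δ_mix − δ_B)/(δ_A − δ_B) = (-82.62 − (-84.471))/(-71.166 − (-84.471))
f_A = 1.851 / 13.304 = 0.1391

0.139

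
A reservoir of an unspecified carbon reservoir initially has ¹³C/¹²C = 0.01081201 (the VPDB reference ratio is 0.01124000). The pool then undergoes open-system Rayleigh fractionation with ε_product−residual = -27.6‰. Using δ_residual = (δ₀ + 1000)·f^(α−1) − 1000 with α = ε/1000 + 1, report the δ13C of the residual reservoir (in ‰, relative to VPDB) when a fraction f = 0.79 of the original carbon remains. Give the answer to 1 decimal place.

-31.8‰

δ₀ = (0.01081201/0.01124000 − 1)×1000 = (0.961923 − 1)×1000 = -38.077‰
α − 1 = ε/1000 = -0.0276
f^(α−1) = 0.79^(-0.0276) = 1.006527
δ_res = (-38.077 + 1000) × 1.006527 − 1000 = 968.201 − 1000 = -31.80‰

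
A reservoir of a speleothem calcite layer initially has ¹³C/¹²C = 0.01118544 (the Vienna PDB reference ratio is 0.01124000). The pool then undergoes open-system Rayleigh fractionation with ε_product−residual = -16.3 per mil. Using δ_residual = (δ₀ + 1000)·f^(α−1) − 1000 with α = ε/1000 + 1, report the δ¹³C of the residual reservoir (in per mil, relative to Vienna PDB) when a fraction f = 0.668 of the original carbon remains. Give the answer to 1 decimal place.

1.7 per mil

δ₀ = (0.01118544/0.01124000 − 1)×1000 = (0.995146 − 1)×1000 = -4.854 per mil
α − 1 = ε/1000 = -0.0163
f^(α−1) = 0.668^(-0.0163) = 1.006598
δ_res = (-4.854 + 1000) × 1.006598 − 1000 = 1001.712 − 1000 = 1.71 per mil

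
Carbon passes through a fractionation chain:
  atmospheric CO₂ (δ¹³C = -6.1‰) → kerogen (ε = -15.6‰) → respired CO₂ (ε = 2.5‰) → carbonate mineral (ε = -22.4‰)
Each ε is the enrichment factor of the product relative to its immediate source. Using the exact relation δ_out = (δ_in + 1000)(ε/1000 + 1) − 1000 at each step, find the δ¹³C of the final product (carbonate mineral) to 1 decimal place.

step 1: δ = (-6.10 + 1000)·(-15.6/1000 + 1) − 1000 = -21.60‰
step 2: δ = (-21.60 + 1000)·(2.5/1000 + 1) − 1000 = -19.16‰
step 3: δ = (-19.16 + 1000)·(-22.4/1000 + 1) − 1000 = -41.13‰

-41.1‰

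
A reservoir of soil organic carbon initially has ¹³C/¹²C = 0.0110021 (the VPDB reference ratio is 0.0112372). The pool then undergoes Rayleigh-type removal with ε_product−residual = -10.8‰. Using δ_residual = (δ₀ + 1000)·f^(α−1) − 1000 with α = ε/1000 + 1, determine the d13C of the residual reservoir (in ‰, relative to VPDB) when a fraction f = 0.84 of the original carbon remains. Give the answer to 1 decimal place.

δ₀ = (0.0110021/0.0112372 − 1)×1000 = (0.979078 − 1)×1000 = -20.922‰
α − 1 = ε/1000 = -0.0108
f^(α−1) = 0.84^(-0.0108) = 1.001885
δ_res = (-20.922 + 1000) × 1.001885 − 1000 = 980.924 − 1000 = -19.08‰

-19.1‰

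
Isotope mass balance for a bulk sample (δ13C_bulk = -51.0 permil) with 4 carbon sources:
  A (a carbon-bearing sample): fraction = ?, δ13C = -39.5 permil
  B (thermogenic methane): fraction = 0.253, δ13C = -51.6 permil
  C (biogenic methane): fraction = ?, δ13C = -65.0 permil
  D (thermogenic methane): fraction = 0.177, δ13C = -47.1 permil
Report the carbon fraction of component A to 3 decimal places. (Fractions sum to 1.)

0.292

Let f_A and f_C be the unknown fractions; fractions sum to 1 so f_A + f_C = 0.570.
Mass balance: Σ fᵢ·δᵢ = δ_bulk ⇒ f_A·(-39.5) + f_C·(-65.0) = -51.0 − (-21.392) = -29.608
Substitute f_C = 0.570 − f_A:
f_A·(-39.5 − -65.0) = -29.608 − 0.570×(-65.0) = 7.441
f_A = 7.441 / 25.5 = 0.2918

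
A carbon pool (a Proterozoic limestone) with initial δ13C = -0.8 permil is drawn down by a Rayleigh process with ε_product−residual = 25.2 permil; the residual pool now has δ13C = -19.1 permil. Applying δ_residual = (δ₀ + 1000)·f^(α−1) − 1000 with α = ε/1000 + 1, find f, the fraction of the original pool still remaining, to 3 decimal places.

0.480

α − 1 = ε/1000 = 0.0252
(δ_res + 1000)/(δ₀ + 1000) = (-19.1 + 1000)/(-0.8 + 1000) = 980.9/999.2 = 0.981685
f = 0.981685^(1/0.0252) = exp(ln(0.981685)/0.0252) = exp(-0.01848/0.0252)
f = exp(-0.7335) = 0.4802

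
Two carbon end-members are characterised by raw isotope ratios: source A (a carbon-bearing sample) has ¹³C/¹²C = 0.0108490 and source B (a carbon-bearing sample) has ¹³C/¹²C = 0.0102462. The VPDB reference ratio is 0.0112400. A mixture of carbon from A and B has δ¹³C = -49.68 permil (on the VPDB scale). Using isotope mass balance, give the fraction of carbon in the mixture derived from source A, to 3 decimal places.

0.722

δ_A = (0.0108490/0.0112400 − 1)×1000 = (0.965214 − 1)×1000 = -34.786 permil
δ_B = (0.0102462/0.0112400 − 1)×1000 = (0.911584 − 1)×1000 = -88.416 permil
f_A = (δ_mix − δ_B)/(δ_A − δ_B) = (-49.68 − (-88.416))/(-34.786 − (-88.416))
f_A = 38.736 / 53.630 = 0.7223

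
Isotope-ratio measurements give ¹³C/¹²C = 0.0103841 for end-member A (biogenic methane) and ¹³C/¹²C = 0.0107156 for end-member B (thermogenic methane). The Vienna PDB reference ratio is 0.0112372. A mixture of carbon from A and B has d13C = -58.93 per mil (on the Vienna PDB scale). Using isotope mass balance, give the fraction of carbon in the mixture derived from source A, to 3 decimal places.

0.424

δ_A = (0.0103841/0.0112372 − 1)×1000 = (0.924083 − 1)×1000 = -75.917 per mil
δ_B = (0.0107156/0.0112372 − 1)×1000 = (0.953583 − 1)×1000 = -46.417 per mil
f_A = (δ_mix − δ_B)/(δ_A − δ_B) = (-58.93 − (-46.417))/(-75.917 − (-46.417))
f_A = -12.513 / -29.500 = 0.4242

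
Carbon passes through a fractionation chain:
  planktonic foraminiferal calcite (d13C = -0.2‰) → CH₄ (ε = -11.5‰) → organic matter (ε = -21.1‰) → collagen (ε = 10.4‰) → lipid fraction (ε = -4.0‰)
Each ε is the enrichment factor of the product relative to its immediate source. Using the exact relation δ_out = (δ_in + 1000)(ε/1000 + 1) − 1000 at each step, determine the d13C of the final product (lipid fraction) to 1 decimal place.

step 1: δ = (-0.20 + 1000)·(-11.5/1000 + 1) − 1000 = -11.70‰
step 2: δ = (-11.70 + 1000)·(-21.1/1000 + 1) − 1000 = -32.55‰
step 3: δ = (-32.55 + 1000)·(10.4/1000 + 1) − 1000 = -22.49‰
step 4: δ = (-22.49 + 1000)·(-4.0/1000 + 1) − 1000 = -26.40‰

-26.4‰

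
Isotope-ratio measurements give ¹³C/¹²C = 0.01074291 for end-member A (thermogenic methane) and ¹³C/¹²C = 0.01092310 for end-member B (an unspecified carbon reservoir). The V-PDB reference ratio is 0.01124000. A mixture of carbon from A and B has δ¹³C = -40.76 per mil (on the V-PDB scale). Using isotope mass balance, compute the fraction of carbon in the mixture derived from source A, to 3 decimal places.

0.784

δ_A = (0.01074291/0.01124000 − 1)×1000 = (0.955775 − 1)×1000 = -44.225 per mil
δ_B = (0.01092310/0.01124000 − 1)×1000 = (0.971806 − 1)×1000 = -28.194 per mil
f_A = (δ_mix − δ_B)/(δ_A − δ_B) = (-40.76 − (-28.194))/(-44.225 − (-28.194))
f_A = -12.566 / -16.031 = 0.7839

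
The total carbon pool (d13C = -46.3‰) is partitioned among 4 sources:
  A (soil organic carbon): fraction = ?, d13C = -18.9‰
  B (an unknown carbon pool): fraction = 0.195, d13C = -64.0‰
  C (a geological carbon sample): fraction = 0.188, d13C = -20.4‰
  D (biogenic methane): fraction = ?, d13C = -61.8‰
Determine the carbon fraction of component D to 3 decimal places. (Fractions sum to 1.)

0.427

Let f_D and f_A be the unknown fractions; fractions sum to 1 so f_D + f_A = 0.617.
Mass balance: Σ fᵢ·δᵢ = δ_bulk ⇒ f_D·(-61.8) + f_A·(-18.9) = -46.3 − (-16.315) = -29.985
Substitute f_A = 0.617 − f_D:
f_D·(-61.8 − -18.9) = -29.985 − 0.617×(-18.9) = -18.323
f_D = -18.323 / -42.9 = 0.4271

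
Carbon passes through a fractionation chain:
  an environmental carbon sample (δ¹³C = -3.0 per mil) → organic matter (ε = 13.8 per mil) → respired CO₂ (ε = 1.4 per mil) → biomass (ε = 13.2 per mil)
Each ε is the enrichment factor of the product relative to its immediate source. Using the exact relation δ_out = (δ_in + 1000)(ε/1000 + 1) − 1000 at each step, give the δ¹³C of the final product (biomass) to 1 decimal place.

step 1: δ = (-3.00 + 1000)·(13.8/1000 + 1) − 1000 = 10.76 per mil
step 2: δ = (10.76 + 1000)·(1.4/1000 + 1) − 1000 = 12.17 per mil
step 3: δ = (12.17 + 1000)·(13.2/1000 + 1) − 1000 = 25.53 per mil

25.5 per mil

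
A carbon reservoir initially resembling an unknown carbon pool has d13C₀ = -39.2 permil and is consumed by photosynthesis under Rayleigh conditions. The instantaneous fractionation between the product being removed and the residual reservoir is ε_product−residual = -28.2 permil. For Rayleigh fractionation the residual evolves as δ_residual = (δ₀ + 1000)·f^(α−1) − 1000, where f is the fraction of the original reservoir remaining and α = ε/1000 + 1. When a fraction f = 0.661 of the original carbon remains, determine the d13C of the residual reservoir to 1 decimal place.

Rayleigh residual: δ_res = (δ₀ + 1000)·f^(α−1) − 1000
α = ε/1000 + 1 = 0.97180, so α − 1 = -0.02820
f^(α−1) = 0.661^(-0.02820) = 1.011743
δ_res = (-39.2 + 1000) × 1.011743 − 1000 = 972.083 − 1000 = -27.92 permil

-27.9 permil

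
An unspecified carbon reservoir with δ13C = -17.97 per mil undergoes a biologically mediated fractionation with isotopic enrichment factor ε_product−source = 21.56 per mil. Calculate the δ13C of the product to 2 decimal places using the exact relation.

Exactly, δ_product = (δ_source + 1000)·(ε/1000 + 1) − 1000.
δ_product = (-17.97 + 1000) × (21.56/1000 + 1) − 1000
δ_product = 3.203 per mil

3.20 per mil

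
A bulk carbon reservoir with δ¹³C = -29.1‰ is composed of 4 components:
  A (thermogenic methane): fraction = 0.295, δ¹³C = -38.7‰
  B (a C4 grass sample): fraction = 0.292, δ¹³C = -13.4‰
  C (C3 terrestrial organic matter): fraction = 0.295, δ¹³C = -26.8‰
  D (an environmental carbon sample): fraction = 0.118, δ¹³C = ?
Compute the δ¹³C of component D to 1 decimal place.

Isotope mass balance: δ_bulk = Σ fᵢ·δᵢ.
-29.1 = 0.295×(-38.7) + 0.292×(-13.4) + 0.295×(-26.8) + 0.118×δ_D
0.118·δ_D = -29.1 − (-23.235) = -5.865
δ_D = -5.865 / 0.118 = -49.70‰

-49.7‰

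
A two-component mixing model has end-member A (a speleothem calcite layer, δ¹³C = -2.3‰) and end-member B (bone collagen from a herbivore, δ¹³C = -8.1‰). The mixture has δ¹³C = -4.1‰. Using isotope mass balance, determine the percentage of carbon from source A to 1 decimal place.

δ_mix = f_A·δ_A + (1 − f_A)·δ_B  ⇒  f_A = (δ_mix − δ_B)/(δ_A − δ_B)
f_A = (-4.1 − (-8.1)) / (-2.3 − (-8.1))
f_A = 4.0 / 5.8 = 0.6897

69.0%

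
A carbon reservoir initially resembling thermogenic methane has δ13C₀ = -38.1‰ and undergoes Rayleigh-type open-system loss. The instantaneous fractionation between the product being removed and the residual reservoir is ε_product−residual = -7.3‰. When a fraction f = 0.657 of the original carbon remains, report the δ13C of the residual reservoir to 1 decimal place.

Rayleigh residual: δ_res = (δ₀ + 1000)·f^(α−1) − 1000
α = ε/1000 + 1 = 0.99270, so α − 1 = -0.00730
f^(α−1) = 0.657^(-0.00730) = 1.003071
δ_res = (-38.1 + 1000) × 1.003071 − 1000 = 964.854 − 1000 = -35.15‰

-35.1‰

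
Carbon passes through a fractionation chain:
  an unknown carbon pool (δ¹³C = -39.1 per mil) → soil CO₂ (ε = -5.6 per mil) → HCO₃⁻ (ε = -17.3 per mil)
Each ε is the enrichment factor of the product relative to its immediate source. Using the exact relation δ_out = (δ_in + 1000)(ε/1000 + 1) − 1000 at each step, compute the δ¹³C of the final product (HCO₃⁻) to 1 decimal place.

-61.0 per mil

step 1: δ = (-39.10 + 1000)·(-5.6/1000 + 1) − 1000 = -44.48 per mil
step 2: δ = (-44.48 + 1000)·(-17.3/1000 + 1) − 1000 = -61.01 per mil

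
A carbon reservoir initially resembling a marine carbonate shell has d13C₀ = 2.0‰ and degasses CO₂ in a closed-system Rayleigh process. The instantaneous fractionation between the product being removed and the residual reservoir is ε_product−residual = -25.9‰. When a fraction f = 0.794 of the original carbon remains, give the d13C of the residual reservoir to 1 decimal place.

Rayleigh residual: δ_res = (δ₀ + 1000)·f^(α−1) − 1000
α = ε/1000 + 1 = 0.97410, so α − 1 = -0.02590
f^(α−1) = 0.794^(-0.02590) = 1.005992
δ_res = (2.0 + 1000) × 1.005992 − 1000 = 1008.004 − 1000 = 8.00‰

8.0‰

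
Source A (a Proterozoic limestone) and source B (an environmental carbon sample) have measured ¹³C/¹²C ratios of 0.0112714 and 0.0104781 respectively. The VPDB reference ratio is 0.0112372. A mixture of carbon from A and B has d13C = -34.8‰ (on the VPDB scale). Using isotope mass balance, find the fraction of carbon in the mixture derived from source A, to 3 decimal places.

0.464

δ_A = (0.0112714/0.0112372 − 1)×1000 = (1.003043 − 1)×1000 = 3.043‰
δ_B = (0.0104781/0.0112372 − 1)×1000 = (0.932448 − 1)×1000 = -67.552‰
f_A = (δ_mix − δ_B)/(δ_A − δ_B) = (-34.8 − (-67.552))/(3.043 − (-67.552))
f_A = 32.752 / 70.596 = 0.4639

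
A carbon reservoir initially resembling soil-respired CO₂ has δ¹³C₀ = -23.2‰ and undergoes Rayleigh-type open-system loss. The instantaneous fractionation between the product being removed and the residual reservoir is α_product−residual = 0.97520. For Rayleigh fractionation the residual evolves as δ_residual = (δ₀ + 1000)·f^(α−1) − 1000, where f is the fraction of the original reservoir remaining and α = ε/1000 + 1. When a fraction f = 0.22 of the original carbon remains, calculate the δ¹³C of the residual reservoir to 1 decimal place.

Rayleigh residual: δ_res = (δ₀ + 1000)·f^(α−1) − 1000
α − 1 = -0.02480
f^(α−1) = 0.22^(-0.02480) = 1.038264
δ_res = (-23.2 + 1000) × 1.038264 − 1000 = 1014.177 − 1000 = 14.18‰

14.2‰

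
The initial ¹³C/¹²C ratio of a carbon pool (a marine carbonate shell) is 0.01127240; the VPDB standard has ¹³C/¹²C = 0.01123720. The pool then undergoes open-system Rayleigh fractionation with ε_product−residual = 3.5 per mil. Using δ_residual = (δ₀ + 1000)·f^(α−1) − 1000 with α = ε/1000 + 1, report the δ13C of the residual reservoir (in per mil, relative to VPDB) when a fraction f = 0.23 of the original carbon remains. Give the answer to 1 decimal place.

-2.0 per mil

δ₀ = (0.01127240/0.01123720 − 1)×1000 = (1.003132 − 1)×1000 = 3.132 per mil
α − 1 = ε/1000 = 0.0035
f^(α−1) = 0.23^(0.0035) = 0.994869
δ_res = (3.132 + 1000) × 0.994869 − 1000 = 997.986 − 1000 = -2.01 per mil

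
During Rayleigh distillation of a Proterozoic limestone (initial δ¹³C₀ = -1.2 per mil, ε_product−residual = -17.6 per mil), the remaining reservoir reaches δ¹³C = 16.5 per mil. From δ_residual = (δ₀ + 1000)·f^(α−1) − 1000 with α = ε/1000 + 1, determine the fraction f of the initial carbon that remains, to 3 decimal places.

0.369

α − 1 = ε/1000 = -0.0176
(δ_res + 1000)/(δ₀ + 1000) = (16.5 + 1000)/(-1.2 + 1000) = 1016.5/998.8 = 1.017721
f = 1.017721^(1/-0.0176) = exp(ln(1.017721)/-0.0176) = exp(0.01757/-0.0176)
f = exp(-0.9981) = 0.3686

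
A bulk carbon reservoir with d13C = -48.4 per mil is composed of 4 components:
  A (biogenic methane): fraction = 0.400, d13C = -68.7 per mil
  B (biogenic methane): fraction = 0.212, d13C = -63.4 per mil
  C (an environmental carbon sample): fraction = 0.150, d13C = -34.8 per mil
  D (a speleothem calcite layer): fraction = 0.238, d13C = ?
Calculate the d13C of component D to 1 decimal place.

Isotope mass balance: δ_bulk = Σ fᵢ·δᵢ.
-48.4 = 0.400×(-68.7) + 0.212×(-63.4) + 0.150×(-34.8) + 0.238×δ_D
0.238·δ_D = -48.4 − (-46.141) = -2.259
δ_D = -2.259 / 0.238 = -9.49 per mil

-9.5 per mil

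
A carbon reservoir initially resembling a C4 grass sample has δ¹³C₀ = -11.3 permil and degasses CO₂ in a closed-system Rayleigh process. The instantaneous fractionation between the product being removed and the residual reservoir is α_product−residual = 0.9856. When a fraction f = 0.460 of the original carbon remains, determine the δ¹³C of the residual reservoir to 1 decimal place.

Rayleigh residual: δ_res = (δ₀ + 1000)·f^(α−1) − 1000
α − 1 = -0.01440
f^(α−1) = 0.460^(-0.01440) = 1.011245
δ_res = (-11.3 + 1000) × 1.011245 − 1000 = 999.818 − 1000 = -0.18 permil

-0.2 permil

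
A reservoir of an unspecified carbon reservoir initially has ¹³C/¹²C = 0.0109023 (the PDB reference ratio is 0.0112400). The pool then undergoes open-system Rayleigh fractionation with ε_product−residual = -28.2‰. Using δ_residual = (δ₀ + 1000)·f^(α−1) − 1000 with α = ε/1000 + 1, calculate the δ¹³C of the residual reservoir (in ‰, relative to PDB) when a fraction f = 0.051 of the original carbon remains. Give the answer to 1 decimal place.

δ₀ = (0.0109023/0.0112400 − 1)×1000 = (0.969956 − 1)×1000 = -30.044‰
α − 1 = ε/1000 = -0.0282
f^(α−1) = 0.051^(-0.0282) = 1.087543
δ_res = (-30.044 + 1000) × 1.087543 − 1000 = 1054.869 − 1000 = 54.87‰

54.9‰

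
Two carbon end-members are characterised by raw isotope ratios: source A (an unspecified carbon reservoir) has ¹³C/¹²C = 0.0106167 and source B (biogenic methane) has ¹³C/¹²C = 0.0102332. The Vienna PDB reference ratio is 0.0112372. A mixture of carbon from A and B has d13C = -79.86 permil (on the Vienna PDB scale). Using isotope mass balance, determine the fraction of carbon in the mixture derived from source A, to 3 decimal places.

δ_A = (0.0106167/0.0112372 − 1)×1000 = (0.944782 − 1)×1000 = -55.218 permil
δ_B = (0.0102332/0.0112372 − 1)×1000 = (0.910654 − 1)×1000 = -89.346 permil
f_A = (δ_mix − δ_B)/(δ_A − δ_B) = (-79.86 − (-89.346))/(-55.218 − (-89.346))
f_A = 9.486 / 34.128 = 0.2780

0.278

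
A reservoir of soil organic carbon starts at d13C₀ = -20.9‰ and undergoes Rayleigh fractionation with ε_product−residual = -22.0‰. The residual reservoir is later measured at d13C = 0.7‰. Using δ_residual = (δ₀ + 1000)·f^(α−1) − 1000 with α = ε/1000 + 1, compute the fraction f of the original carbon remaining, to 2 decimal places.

0.37

α − 1 = ε/1000 = -0.0220
(δ_res + 1000)/(δ₀ + 1000) = (0.7 + 1000)/(-20.9 + 1000) = 1000.7/979.1 = 1.022061
f = 1.022061^(1/-0.0220) = exp(ln(1.022061)/-0.0220) = exp(0.02182/-0.0220)
f = exp(-0.9919) = 0.3709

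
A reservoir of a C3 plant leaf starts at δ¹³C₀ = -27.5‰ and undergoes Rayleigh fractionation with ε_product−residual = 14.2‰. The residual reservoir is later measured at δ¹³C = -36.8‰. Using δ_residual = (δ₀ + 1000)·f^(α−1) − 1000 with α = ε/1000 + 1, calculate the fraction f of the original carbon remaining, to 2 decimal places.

α − 1 = ε/1000 = 0.0142
(δ_res + 1000)/(δ₀ + 1000) = (-36.8 + 1000)/(-27.5 + 1000) = 963.2/972.5 = 0.990437
f = 0.990437^(1/0.0142) = exp(ln(0.990437)/0.0142) = exp(-0.00961/0.0142)
f = exp(-0.6767) = 0.5083

0.51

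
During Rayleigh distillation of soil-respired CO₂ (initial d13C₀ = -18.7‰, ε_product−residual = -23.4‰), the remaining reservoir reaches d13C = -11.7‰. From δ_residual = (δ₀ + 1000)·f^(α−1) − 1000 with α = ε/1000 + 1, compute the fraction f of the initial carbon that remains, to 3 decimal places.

0.738

α − 1 = ε/1000 = -0.0234
(δ_res + 1000)/(δ₀ + 1000) = (-11.7 + 1000)/(-18.7 + 1000) = 988.3/981.3 = 1.007133
f = 1.007133^(1/-0.0234) = exp(ln(1.007133)/-0.0234) = exp(0.00711/-0.0234)
f = exp(-0.3038) = 0.7380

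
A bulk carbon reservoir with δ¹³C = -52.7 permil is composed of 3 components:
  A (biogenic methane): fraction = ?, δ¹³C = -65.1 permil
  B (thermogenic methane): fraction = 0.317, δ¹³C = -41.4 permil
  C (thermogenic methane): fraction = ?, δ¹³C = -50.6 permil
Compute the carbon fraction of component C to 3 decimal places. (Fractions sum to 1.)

Let f_C and f_A be the unknown fractions; fractions sum to 1 so f_C + f_A = 0.683.
Mass balance: Σ fᵢ·δᵢ = δ_bulk ⇒ f_C·(-50.6) + f_A·(-65.1) = -52.7 − (-13.124) = -39.576
Substitute f_A = 0.683 − f_C:
f_C·(-50.6 − -65.1) = -39.576 − 0.683×(-65.1) = 4.887
f_C = 4.887 / 14.5 = 0.3370

0.337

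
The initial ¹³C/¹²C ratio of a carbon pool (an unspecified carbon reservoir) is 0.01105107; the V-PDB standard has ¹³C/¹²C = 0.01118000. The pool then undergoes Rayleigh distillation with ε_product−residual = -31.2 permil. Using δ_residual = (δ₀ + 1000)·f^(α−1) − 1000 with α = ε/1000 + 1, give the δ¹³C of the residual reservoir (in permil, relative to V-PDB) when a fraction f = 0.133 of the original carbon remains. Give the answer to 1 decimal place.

52.7 permil

δ₀ = (0.01105107/0.01118000 − 1)×1000 = (0.988468 − 1)×1000 = -11.532 permil
α − 1 = ε/1000 = -0.0312
f^(α−1) = 0.133^(-0.0312) = 1.064966
δ_res = (-11.532 + 1000) × 1.064966 − 1000 = 1052.685 − 1000 = 52.68 permil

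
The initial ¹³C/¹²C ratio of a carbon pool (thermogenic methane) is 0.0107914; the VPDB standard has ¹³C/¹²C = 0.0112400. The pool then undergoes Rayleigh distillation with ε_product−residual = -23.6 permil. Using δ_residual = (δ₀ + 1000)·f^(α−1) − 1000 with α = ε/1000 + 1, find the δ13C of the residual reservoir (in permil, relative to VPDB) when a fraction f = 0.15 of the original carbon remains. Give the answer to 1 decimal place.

4.1 permil

δ₀ = (0.0107914/0.0112400 − 1)×1000 = (0.960089 − 1)×1000 = -39.911 permil
α − 1 = ε/1000 = -0.0236
f^(α−1) = 0.15^(-0.0236) = 1.045789
δ_res = (-39.911 + 1000) × 1.045789 − 1000 = 1004.051 − 1000 = 4.05 permil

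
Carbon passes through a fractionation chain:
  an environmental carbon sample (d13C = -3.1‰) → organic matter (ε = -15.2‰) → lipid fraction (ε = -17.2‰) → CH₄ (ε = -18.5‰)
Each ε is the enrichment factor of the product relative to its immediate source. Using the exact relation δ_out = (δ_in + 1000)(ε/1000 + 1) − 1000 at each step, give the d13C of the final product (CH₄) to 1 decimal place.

step 1: δ = (-3.10 + 1000)·(-15.2/1000 + 1) − 1000 = -18.25‰
step 2: δ = (-18.25 + 1000)·(-17.2/1000 + 1) − 1000 = -35.14‰
step 3: δ = (-35.14 + 1000)·(-18.5/1000 + 1) − 1000 = -52.99‰

-53.0‰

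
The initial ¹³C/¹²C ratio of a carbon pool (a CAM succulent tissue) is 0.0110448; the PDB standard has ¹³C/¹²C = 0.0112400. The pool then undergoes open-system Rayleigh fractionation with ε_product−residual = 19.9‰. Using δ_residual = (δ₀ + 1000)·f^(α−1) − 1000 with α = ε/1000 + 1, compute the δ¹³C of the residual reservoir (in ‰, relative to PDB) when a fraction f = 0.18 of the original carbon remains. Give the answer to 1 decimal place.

δ₀ = (0.0110448/0.0112400 − 1)×1000 = (0.982633 − 1)×1000 = -17.367‰
α − 1 = ε/1000 = 0.0199
f^(α−1) = 0.18^(0.0199) = 0.966451
δ_res = (-17.367 + 1000) × 0.966451 − 1000 = 949.667 − 1000 = -50.33‰

-50.3‰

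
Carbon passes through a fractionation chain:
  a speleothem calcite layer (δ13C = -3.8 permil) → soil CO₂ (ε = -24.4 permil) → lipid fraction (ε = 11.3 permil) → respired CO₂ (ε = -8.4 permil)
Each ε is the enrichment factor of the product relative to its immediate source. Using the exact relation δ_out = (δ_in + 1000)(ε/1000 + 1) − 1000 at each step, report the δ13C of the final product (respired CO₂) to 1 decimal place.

-25.4 permil

step 1: δ = (-3.80 + 1000)·(-24.4/1000 + 1) − 1000 = -28.11 permil
step 2: δ = (-28.11 + 1000)·(11.3/1000 + 1) − 1000 = -17.12 permil
step 3: δ = (-17.12 + 1000)·(-8.4/1000 + 1) − 1000 = -25.38 permil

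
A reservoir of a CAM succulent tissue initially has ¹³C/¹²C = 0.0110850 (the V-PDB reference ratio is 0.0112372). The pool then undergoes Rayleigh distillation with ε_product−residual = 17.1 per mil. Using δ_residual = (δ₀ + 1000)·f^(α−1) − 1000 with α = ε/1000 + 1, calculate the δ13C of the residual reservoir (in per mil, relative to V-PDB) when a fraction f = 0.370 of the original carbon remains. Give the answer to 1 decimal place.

-30.2 per mil

δ₀ = (0.0110850/0.0112372 − 1)×1000 = (0.986456 − 1)×1000 = -13.544 per mil
α − 1 = ε/1000 = 0.0171
f^(α−1) = 0.370^(0.0171) = 0.983142
δ_res = (-13.544 + 1000) × 0.983142 − 1000 = 969.826 − 1000 = -30.17 per mil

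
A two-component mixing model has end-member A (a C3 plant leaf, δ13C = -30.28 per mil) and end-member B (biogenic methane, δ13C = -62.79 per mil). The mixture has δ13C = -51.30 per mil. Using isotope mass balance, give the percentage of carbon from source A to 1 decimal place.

35.3%

δ_mix = f_A·δ_A + (1 − f_A)·δ_B  ⇒  f_A = (δ_mix − δ_B)/(δ_A − δ_B)
f_A = (-51.30 − (-62.79)) / (-30.28 − (-62.79))
f_A = 11.49 / 32.51 = 0.3534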